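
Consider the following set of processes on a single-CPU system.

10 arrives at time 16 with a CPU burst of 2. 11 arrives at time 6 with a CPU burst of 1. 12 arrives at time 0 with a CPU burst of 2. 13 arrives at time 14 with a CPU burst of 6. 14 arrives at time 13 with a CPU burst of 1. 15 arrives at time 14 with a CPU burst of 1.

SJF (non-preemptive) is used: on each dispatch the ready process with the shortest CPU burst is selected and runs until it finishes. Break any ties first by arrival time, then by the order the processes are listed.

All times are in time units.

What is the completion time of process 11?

Timeline: | 12 0-2 | idle 2-6 | 11 6-7 | idle 7-13 | 14 13-14 | 15 14-15 | 13 15-21 | 10 21-23 |
Completion: 10=23  11=7  12=2  13=21  14=14  15=15

7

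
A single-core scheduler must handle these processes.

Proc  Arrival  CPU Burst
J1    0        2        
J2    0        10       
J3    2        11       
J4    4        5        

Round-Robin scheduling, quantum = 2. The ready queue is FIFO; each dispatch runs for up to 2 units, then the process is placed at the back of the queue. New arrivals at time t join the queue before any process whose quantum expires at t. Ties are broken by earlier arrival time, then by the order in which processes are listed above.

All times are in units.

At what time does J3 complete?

28

Timeline: | J1 0-2 | J2 2-4 | J3 4-6 | J4 6-8 | J2 8-10 | J3 10-12 | J4 12-14 | J2 14-16 | J3 16-18 | J4 18-19 | J2 19-21 | J3 21-23 | J2 23-25 | J3 25-28 |
Completion: J1=2  J2=25  J3=28  J4=19
Turnaround (C−A): J1=2  J2=25  J3=26  J4=15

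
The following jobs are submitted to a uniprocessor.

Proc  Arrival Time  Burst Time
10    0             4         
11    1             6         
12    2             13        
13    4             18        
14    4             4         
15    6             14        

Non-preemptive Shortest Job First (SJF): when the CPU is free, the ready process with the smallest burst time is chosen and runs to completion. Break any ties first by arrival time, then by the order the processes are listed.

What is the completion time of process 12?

27

Timeline: | 10 0-4 | 14 4-8 | 11 8-14 | 12 14-27 | 15 27-41 | 13 41-59 |
Completion: 10=4  11=14  12=27  13=59  14=8  15=41
Turnaround (C−A): 10=4  11=13  12=25  13=55  14=4  15=35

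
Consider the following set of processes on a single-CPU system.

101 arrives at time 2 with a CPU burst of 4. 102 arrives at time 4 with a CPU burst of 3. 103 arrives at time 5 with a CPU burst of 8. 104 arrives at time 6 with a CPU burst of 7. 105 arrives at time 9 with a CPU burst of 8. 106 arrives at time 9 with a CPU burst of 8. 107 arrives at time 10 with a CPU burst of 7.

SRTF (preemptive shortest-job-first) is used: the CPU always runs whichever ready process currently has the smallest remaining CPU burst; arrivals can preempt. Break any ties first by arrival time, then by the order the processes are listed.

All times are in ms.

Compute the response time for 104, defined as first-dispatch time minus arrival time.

Schedule: | idle 0-2 | 101 2-6 | 102 6-9 | 104 9-16 | 107 16-23 | 103 23-31 | 105 31-39 | 106 39-47 |
Completion: 101=6  102=9  103=31  104=16  105=39  106=47  107=23
Turnaround (C−A): 101=4  102=5  103=26  104=10  105=30  106=38  107=13
Response(104) = first start − arrival = 9 − 6 = 3

3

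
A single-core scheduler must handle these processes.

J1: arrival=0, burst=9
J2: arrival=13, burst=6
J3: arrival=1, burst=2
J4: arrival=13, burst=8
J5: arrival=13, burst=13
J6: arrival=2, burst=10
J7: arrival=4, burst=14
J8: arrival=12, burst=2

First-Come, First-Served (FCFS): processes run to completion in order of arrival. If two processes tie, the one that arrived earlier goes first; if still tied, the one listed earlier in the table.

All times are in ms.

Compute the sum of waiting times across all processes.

Timeline: | J1 0-9 | J3 9-11 | J6 11-21 | J7 21-35 | J8 35-37 | J2 37-43 | J4 43-51 | J5 51-64 |
Completion: J1=9  J2=43  J3=11  J4=51  J5=64  J6=21  J7=35  J8=37
Turnaround (C−A): J1=9  J2=30  J3=10  J4=38  J5=51  J6=19  J7=31  J8=25
Waiting = turnaround − burst: J1=0, J2=24, J3=8, J4=30, J5=38, J6=9, J7=17, J8=23
Total waiting = 0 + 24 + 8 + 30 + 38 + 9 + 17 + 23 = 149

149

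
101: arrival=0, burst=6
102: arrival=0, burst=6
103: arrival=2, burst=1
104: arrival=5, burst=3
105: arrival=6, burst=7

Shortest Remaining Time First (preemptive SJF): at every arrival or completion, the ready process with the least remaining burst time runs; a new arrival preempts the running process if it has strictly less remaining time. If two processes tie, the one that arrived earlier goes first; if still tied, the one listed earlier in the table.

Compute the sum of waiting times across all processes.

Timeline: | 101 0-2 | 103 2-3 | 101 3-7 | 104 7-10 | 102 10-16 | 105 16-23 |
Completion: 101=7  102=16  103=3  104=10  105=23
Waiting = turnaround − burst: 101=1, 102=10, 103=0, 104=2, 105=10
Total waiting = 1 + 10 + 0 + 2 + 10 = 23

23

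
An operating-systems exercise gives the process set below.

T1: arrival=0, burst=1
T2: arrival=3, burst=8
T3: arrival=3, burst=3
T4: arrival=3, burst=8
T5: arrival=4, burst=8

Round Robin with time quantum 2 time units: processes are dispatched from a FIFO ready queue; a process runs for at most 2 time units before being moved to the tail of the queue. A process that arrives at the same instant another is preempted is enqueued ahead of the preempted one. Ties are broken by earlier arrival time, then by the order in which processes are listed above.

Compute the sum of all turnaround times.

86

Schedule: | T1 0-1 | idle 1-3 | T2 3-5 | T3 5-7 | T4 7-9 | T5 9-11 | T2 11-13 | T3 13-14 | T4 14-16 | T5 16-18 | T2 18-20 | T4 20-22 | T5 22-24 | T2 24-26 | T4 26-28 | T5 28-30 |
Completion: T1=1  T2=26  T3=14  T4=28  T5=30
Turnaround (C−A): T1=1  T2=23  T3=11  T4=25  T5=26
Turnaround = completion − arrival: T1=1, T2=23, T3=11, T4=25, T5=26
Total turnaround = 1 + 23 + 11 + 25 + 26 = 86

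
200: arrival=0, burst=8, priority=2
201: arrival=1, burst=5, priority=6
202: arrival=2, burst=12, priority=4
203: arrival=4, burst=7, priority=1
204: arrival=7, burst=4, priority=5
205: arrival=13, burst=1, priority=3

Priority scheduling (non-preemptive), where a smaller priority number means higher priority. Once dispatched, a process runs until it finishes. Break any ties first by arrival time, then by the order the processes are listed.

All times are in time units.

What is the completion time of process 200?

Gantt: | 200 0-8 | 203 8-15 | 205 15-16 | 202 16-28 | 204 28-32 | 201 32-37 |
Completion: 200=8  201=37  202=28  203=15  204=32  205=16
Turnaround (C−A): 200=8  201=36  202=26  203=11  204=25  205=3

8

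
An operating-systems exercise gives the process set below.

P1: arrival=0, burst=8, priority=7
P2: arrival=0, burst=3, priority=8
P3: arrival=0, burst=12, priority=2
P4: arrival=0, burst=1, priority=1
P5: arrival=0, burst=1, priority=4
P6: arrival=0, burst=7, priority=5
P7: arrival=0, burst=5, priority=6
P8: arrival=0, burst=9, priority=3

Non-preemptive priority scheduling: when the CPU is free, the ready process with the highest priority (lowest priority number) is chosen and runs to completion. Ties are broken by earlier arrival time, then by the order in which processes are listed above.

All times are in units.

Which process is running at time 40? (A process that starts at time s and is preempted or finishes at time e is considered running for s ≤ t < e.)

Schedule: | P4 0-1 | P3 1-13 | P8 13-22 | P5 22-23 | P6 23-30 | P7 30-35 | P1 35-43 | P2 43-46 |
Completion: P1=43  P2=46  P3=13  P4=1  P5=23  P6=30  P7=35  P8=22
Turnaround (C−A): P1=43  P2=46  P3=13  P4=1  P5=23  P6=30  P7=35  P8=22

P1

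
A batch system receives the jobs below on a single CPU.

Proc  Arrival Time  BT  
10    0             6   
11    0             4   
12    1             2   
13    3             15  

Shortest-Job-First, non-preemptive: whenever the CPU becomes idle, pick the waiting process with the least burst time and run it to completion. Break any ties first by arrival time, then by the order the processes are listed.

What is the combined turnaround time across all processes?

Timeline: | 11 0-4 | 12 4-6 | 10 6-12 | 13 12-27 |
Completion: 10=12  11=4  12=6  13=27
Turnaround (C−A): 10=12  11=4  12=5  13=24
Turnaround = completion − arrival: 10=12, 11=4, 12=5, 13=24
Total turnaround = 12 + 4 + 5 + 24 = 45

45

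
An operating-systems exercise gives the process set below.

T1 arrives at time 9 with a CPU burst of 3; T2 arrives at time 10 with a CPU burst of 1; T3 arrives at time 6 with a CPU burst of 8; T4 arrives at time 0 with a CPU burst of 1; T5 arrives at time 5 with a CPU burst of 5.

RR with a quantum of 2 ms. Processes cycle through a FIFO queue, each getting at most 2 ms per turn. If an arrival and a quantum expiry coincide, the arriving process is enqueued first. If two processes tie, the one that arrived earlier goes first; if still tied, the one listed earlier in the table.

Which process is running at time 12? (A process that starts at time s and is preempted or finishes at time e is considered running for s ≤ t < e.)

T1

Timeline: | T4 0-1 | idle 1-5 | T5 5-7 | T3 7-9 | T5 9-11 | T1 11-13 | T3 13-15 | T2 15-16 | T5 16-17 | T1 17-18 | T3 18-22 |
Completion: T1=18  T2=16  T3=22  T4=1  T5=17
Turnaround (C−A): T1=9  T2=6  T3=16  T4=1  T5=12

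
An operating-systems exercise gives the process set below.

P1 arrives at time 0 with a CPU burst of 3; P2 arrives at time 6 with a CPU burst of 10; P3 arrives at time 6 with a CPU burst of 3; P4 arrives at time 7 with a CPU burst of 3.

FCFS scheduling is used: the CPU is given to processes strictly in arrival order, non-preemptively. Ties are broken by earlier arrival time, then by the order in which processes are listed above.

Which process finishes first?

Schedule: | P1 0-3 | idle 3-6 | P2 6-16 | P3 16-19 | P4 19-22 |
Completion: P1=3  P2=16  P3=19  P4=22
Finish order: P1 → P2 → P3 → P4

P1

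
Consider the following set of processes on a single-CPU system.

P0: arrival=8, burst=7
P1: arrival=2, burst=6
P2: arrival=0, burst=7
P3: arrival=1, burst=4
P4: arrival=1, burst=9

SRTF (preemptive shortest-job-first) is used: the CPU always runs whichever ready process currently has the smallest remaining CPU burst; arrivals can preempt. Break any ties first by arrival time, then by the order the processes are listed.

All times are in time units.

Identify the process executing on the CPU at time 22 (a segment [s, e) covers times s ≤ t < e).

P0

Schedule: | P2 0-1 | P3 1-5 | P2 5-11 | P1 11-17 | P0 17-24 | P4 24-33 |
Completion: P0=24  P1=17  P2=11  P3=5  P4=33
Turnaround (C−A): P0=16  P1=15  P2=11  P3=4  P4=32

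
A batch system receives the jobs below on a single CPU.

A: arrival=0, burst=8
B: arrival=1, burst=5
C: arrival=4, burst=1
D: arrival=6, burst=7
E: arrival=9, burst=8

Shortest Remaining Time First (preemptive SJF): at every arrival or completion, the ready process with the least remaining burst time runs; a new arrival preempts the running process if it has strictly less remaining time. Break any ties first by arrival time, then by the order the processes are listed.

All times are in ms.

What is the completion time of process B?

Timeline: | A 0-1 | B 1-4 | C 4-5 | B 5-7 | A 7-14 | D 14-21 | E 21-29 |
Completion: A=14  B=7  C=5  D=21  E=29

7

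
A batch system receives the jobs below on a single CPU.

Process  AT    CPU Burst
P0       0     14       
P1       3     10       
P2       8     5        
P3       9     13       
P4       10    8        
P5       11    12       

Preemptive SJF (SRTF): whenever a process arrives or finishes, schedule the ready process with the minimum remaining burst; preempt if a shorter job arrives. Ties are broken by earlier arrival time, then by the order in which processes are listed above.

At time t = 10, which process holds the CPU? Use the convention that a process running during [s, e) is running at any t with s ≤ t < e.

P1

Gantt: | P0 0-3 | P1 3-13 | P2 13-18 | P4 18-26 | P0 26-37 | P5 37-49 | P3 49-62 |
Completion: P0=37  P1=13  P2=18  P3=62  P4=26  P5=49
Turnaround (C−A): P0=37  P1=10  P2=10  P3=53  P4=16  P5=38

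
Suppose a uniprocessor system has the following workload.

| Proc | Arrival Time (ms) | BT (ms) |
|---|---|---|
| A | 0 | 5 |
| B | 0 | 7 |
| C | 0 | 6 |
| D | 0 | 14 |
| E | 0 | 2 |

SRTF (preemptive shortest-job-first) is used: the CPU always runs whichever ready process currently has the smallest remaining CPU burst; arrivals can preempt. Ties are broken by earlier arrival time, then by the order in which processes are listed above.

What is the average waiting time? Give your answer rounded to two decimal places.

8.40

Gantt: | E 0-2 | A 2-7 | C 7-13 | B 13-20 | D 20-34 |
Completion: A=7  B=20  C=13  D=34  E=2
Turnaround (C−A): A=7  B=20  C=13  D=34  E=2
Waiting times: A=2, B=13, C=7, D=20, E=0
Average waiting = (2+13+7+20+0) / 5 = 42/5 = 8.40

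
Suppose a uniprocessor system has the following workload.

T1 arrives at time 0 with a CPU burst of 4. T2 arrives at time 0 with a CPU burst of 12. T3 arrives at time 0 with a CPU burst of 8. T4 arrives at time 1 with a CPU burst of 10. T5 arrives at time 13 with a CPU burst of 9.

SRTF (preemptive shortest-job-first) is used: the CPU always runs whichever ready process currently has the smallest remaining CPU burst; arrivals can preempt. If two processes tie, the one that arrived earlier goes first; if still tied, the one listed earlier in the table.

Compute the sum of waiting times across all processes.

55

Schedule: | T1 0-4 | T3 4-12 | T4 12-22 | T5 22-31 | T2 31-43 |
Completion: T1=4  T2=43  T3=12  T4=22  T5=31
Turnaround (C−A): T1=4  T2=43  T3=12  T4=21  T5=18
Waiting = turnaround − burst: T1=0, T2=31, T3=4, T4=11, T5=9
Total waiting = 0 + 31 + 4 + 11 + 9 = 55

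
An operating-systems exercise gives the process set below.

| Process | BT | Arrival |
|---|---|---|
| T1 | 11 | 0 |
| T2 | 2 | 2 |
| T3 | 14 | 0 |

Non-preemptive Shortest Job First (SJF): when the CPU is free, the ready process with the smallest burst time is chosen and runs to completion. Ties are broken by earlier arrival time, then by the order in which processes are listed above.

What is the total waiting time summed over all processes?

Timeline: | T1 0-11 | T2 11-13 | T3 13-27 |
Completion: T1=11  T2=13  T3=27
Waiting = turnaround − burst: T1=0, T2=9, T3=13
Total waiting = 0 + 9 + 13 = 22

22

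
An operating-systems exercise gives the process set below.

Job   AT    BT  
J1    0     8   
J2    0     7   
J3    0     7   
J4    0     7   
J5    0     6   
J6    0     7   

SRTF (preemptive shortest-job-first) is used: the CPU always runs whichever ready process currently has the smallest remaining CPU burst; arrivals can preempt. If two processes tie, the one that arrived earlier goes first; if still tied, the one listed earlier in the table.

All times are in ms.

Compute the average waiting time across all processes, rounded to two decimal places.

16.67

Schedule: | J5 0-6 | J2 6-13 | J3 13-20 | J4 20-27 | J6 27-34 | J1 34-42 |
Completion: J1=42  J2=13  J3=20  J4=27  J5=6  J6=34
Turnaround (C−A): J1=42  J2=13  J3=20  J4=27  J5=6  J6=34
Waiting times: J1=34, J2=6, J3=13, J4=20, J5=0, J6=27
Average waiting = (34+6+13+20+0+27) / 6 = 100/6 = 16.67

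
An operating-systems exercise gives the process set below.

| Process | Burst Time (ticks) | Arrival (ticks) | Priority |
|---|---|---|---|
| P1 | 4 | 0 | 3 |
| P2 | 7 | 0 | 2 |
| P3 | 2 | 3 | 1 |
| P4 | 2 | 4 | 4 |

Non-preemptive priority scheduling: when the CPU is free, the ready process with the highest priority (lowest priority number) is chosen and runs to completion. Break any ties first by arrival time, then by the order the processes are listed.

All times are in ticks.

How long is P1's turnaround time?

Gantt: | P2 0-7 | P3 7-9 | P1 9-13 | P4 13-15 |
Completion: P1=13  P2=7  P3=9  P4=15
Turnaround (C−A): P1=13  P2=7  P3=6  P4=11
Turnaround(P1) = completion − arrival = 13 − 0 = 13

13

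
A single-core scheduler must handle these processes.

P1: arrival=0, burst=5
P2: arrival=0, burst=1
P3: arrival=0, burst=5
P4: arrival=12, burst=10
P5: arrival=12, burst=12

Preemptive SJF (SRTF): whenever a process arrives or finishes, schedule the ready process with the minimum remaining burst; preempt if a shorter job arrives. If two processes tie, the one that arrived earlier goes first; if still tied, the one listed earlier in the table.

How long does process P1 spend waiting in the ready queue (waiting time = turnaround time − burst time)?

1

Gantt: | P2 0-1 | P1 1-6 | P3 6-11 | idle 11-12 | P4 12-22 | P5 22-34 |
Completion: P1=6  P2=1  P3=11  P4=22  P5=34
Waiting(P1) = turnaround − burst = 6 − 5 = 1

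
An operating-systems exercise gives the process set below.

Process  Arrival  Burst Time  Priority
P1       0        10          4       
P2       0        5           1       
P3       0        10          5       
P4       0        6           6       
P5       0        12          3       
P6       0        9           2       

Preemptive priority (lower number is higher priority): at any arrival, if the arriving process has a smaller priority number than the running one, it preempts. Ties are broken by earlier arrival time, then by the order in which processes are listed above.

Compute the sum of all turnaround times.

179

Schedule: | P2 0-5 | P6 5-14 | P5 14-26 | P1 26-36 | P3 36-46 | P4 46-52 |
Completion: P1=36  P2=5  P3=46  P4=52  P5=26  P6=14
Turnaround (C−A): P1=36  P2=5  P3=46  P4=52  P5=26  P6=14
Turnaround = completion − arrival: P1=36, P2=5, P3=46, P4=52, P5=26, P6=14
Total turnaround = 36 + 5 + 46 + 52 + 26 + 14 = 179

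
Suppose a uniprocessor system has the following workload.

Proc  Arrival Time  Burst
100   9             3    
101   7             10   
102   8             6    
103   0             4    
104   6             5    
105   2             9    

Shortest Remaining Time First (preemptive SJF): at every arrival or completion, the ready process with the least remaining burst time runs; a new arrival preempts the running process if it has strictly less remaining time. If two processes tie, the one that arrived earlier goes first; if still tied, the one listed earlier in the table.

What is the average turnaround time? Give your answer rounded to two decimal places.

Timeline: | 103 0-4 | 105 4-6 | 104 6-11 | 100 11-14 | 102 14-20 | 105 20-27 | 101 27-37 |
Completion: 100=14  101=37  102=20  103=4  104=11  105=27
Turnaround (C−A): 100=5  101=30  102=12  103=4  104=5  105=25
Turnaround times: 100=5, 101=30, 102=12, 103=4, 104=5, 105=25
Average turnaround = (5+30+12+4+5+25) / 6 = 81/6 = 13.50

13.50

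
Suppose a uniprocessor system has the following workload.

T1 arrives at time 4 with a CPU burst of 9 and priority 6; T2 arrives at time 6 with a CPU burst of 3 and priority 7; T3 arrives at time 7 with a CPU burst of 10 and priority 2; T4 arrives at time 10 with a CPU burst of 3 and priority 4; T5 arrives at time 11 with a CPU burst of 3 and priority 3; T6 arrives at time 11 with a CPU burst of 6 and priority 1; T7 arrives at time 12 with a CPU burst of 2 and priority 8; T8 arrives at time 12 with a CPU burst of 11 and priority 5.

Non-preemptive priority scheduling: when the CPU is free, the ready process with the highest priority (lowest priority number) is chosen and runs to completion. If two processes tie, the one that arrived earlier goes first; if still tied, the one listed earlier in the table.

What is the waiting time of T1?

Gantt: | idle 0-4 | T1 4-13 | T6 13-19 | T3 19-29 | T5 29-32 | T4 32-35 | T8 35-46 | T2 46-49 | T7 49-51 |
Completion: T1=13  T2=49  T3=29  T4=35  T5=32  T6=19  T7=51  T8=46
Waiting(T1) = turnaround − burst = 9 − 9 = 0

0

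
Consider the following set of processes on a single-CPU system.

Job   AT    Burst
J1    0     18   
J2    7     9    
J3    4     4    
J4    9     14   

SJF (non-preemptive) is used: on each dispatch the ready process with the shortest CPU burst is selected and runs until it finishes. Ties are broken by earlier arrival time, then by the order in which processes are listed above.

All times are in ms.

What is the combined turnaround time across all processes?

Gantt: | J1 0-18 | J3 18-22 | J2 22-31 | J4 31-45 |
Completion: J1=18  J2=31  J3=22  J4=45
Turnaround = completion − arrival: J1=18, J2=24, J3=18, J4=36
Total turnaround = 18 + 24 + 18 + 36 = 96

96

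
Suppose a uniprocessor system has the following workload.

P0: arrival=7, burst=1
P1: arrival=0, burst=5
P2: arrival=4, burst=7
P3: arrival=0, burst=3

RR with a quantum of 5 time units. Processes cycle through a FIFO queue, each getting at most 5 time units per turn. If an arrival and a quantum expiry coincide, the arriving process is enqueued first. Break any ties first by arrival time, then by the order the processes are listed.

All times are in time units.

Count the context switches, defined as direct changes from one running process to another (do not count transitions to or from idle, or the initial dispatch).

4

Gantt: | P1 0-5 | P3 5-8 | P2 8-13 | P0 13-14 | P2 14-16 |
Completion: P0=14  P1=5  P2=16  P3=8
Turnaround (C−A): P0=7  P1=5  P2=12  P3=8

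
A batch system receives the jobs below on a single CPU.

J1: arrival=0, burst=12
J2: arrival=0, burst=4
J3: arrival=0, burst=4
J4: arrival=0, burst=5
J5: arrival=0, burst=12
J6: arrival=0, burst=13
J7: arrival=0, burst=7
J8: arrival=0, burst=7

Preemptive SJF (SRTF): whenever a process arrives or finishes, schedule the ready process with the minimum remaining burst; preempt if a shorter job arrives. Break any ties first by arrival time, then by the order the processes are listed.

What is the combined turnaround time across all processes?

226

Gantt: | J2 0-4 | J3 4-8 | J4 8-13 | J7 13-20 | J8 20-27 | J1 27-39 | J5 39-51 | J6 51-64 |
Completion: J1=39  J2=4  J3=8  J4=13  J5=51  J6=64  J7=20  J8=27
Turnaround = completion − arrival: J1=39, J2=4, J3=8, J4=13, J5=51, J6=64, J7=20, J8=27
Total turnaround = 39 + 4 + 8 + 13 + 51 + 64 + 20 + 27 = 226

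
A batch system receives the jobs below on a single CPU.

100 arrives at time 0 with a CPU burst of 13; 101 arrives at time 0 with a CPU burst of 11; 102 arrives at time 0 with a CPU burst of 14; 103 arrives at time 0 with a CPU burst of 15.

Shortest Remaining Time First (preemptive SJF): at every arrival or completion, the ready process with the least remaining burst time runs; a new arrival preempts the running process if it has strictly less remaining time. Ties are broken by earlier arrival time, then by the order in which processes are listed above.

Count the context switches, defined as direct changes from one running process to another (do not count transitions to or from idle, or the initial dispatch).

Schedule: | 101 0-11 | 100 11-24 | 102 24-38 | 103 38-53 |
Completion: 100=24  101=11  102=38  103=53
Turnaround (C−A): 100=24  101=11  102=38  103=53

3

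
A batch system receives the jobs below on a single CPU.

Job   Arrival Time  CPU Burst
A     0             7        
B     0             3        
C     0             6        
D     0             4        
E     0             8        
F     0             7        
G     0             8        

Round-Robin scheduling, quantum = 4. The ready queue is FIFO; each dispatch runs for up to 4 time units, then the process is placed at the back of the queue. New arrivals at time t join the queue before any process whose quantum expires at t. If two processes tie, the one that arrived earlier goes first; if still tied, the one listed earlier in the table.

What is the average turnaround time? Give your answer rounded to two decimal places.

Schedule: | A 0-4 | B 4-7 | C 7-11 | D 11-15 | E 15-19 | F 19-23 | G 23-27 | A 27-30 | C 30-32 | E 32-36 | F 36-39 | G 39-43 |
Completion: A=30  B=7  C=32  D=15  E=36  F=39  G=43
Turnaround (C−A): A=30  B=7  C=32  D=15  E=36  F=39  G=43
Turnaround times: A=30, B=7, C=32, D=15, E=36, F=39, G=43
Average turnaround = (30+7+32+15+36+39+43) / 7 = 202/7 = 28.86

28.86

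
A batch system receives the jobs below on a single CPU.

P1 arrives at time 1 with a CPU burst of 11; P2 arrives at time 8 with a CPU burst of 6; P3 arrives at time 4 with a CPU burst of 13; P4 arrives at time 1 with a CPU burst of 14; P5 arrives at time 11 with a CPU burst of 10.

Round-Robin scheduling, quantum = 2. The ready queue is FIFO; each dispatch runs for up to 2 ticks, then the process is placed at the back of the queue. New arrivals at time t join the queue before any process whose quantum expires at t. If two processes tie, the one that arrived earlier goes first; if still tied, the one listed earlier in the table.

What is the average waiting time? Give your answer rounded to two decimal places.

31.80

Gantt: | idle 0-1 | P1 1-3 | P4 3-5 | P1 5-7 | P3 7-9 | P4 9-11 | P1 11-13 | P2 13-15 | P3 15-17 | P5 17-19 | P4 19-21 | P1 21-23 | P2 23-25 | P3 25-27 | P5 27-29 | P4 29-31 | P1 31-33 | P2 33-35 | P3 35-37 | P5 37-39 | P4 39-41 | P1 41-42 | P3 42-44 | P5 44-46 | P4 46-48 | P3 48-50 | P5 50-52 | P4 52-54 | P3 54-55 |
Completion: P1=42  P2=35  P3=55  P4=54  P5=52
Turnaround (C−A): P1=41  P2=27  P3=51  P4=53  P5=41
Waiting times: P1=30, P2=21, P3=38, P4=39, P5=31
Average waiting = (30+21+38+39+31) / 5 = 159/5 = 31.80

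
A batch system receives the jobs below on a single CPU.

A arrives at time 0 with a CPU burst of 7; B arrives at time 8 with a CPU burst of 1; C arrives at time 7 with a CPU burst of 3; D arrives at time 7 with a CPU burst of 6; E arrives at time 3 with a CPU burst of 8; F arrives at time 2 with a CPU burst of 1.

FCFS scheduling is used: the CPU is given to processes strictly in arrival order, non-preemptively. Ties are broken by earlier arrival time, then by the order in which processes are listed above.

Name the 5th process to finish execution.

D

Schedule: | A 0-7 | F 7-8 | E 8-16 | C 16-19 | D 19-25 | B 25-26 |
Completion: A=7  B=26  C=19  D=25  E=16  F=8
Turnaround (C−A): A=7  B=18  C=12  D=18  E=13  F=6
Finish order: A → F → E → C → D → B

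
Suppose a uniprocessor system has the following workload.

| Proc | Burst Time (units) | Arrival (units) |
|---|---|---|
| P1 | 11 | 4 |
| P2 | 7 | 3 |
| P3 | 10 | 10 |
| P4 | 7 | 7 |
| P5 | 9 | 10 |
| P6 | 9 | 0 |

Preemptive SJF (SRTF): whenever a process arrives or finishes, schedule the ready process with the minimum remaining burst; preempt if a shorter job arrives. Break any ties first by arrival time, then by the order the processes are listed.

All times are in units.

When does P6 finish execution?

9

Gantt: | P6 0-9 | P2 9-16 | P4 16-23 | P5 23-32 | P3 32-42 | P1 42-53 |
Completion: P1=53  P2=16  P3=42  P4=23  P5=32  P6=9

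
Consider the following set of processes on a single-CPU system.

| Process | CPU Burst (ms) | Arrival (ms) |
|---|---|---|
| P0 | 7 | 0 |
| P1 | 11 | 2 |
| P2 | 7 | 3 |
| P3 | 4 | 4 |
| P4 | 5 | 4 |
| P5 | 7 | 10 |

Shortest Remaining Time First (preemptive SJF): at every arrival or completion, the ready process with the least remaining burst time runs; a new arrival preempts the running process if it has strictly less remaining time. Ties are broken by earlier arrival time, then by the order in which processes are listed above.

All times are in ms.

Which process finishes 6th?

P1

Gantt: | P0 0-7 | P3 7-11 | P4 11-16 | P2 16-23 | P5 23-30 | P1 30-41 |
Completion: P0=7  P1=41  P2=23  P3=11  P4=16  P5=30
Turnaround (C−A): P0=7  P1=39  P2=20  P3=7  P4=12  P5=20
Finish order: P0 → P3 → P4 → P2 → P5 → P1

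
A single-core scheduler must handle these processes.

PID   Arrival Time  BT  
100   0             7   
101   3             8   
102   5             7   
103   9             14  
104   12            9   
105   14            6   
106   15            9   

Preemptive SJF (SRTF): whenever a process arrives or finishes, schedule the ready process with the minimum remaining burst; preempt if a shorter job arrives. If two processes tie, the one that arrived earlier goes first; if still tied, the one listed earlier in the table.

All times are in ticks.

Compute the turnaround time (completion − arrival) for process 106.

Gantt: | 100 0-7 | 102 7-14 | 105 14-20 | 101 20-28 | 104 28-37 | 106 37-46 | 103 46-60 |
Completion: 100=7  101=28  102=14  103=60  104=37  105=20  106=46
Turnaround(106) = completion − arrival = 46 − 15 = 31

31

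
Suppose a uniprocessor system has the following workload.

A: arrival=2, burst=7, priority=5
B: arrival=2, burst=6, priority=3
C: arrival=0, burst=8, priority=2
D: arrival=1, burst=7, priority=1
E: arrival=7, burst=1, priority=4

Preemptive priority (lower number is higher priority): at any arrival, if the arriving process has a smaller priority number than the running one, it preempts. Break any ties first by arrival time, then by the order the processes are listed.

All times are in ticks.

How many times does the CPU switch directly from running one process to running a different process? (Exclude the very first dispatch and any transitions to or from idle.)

Timeline: | C 0-1 | D 1-8 | C 8-15 | B 15-21 | E 21-22 | A 22-29 |
Completion: A=29  B=21  C=15  D=8  E=22

5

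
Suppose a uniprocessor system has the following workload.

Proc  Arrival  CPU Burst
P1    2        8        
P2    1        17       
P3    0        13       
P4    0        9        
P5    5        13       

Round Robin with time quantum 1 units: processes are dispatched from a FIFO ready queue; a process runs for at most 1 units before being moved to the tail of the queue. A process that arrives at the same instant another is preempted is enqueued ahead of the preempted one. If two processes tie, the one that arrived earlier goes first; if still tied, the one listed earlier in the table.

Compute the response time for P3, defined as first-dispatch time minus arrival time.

0

Schedule: | P3 0-1 | P4 1-2 | P2 2-3 | P3 3-4 | P1 4-5 | P4 5-6 | P2 6-7 | P3 7-8 | P5 8-9 | P1 9-10 | P4 10-11 | P2 11-12 | P3 12-13 | P5 13-14 | P1 14-15 | P4 15-16 | P2 16-17 | P3 17-18 | P5 18-19 | P1 19-20 | P4 20-21 | P2 21-22 | P3 22-23 | P5 23-24 | P1 24-25 | P4 25-26 | P2 26-27 | P3 27-28 | P5 28-29 | P1 29-30 | P4 30-31 | P2 31-32 | P3 32-33 | P5 33-34 | P1 34-35 | P4 35-36 | P2 36-37 | P3 37-38 | P5 38-39 | P1 39-40 | P4 40-41 | P2 41-42 | P3 42-43 | P5 43-44 | P2 44-45 | P3 45-46 | P5 46-47 | P2 47-48 | P3 48-49 | P5 49-50 | P2 50-51 | P3 51-52 | P5 52-53 | P2 53-54 | P5 54-55 | P2 55-56 | P5 56-57 | P2 57-60 |
Completion: P1=40  P2=60  P3=52  P4=41  P5=57
Turnaround (C−A): P1=38  P2=59  P3=52  P4=41  P5=52
Response(P3) = first start − arrival = 0 − 0 = 0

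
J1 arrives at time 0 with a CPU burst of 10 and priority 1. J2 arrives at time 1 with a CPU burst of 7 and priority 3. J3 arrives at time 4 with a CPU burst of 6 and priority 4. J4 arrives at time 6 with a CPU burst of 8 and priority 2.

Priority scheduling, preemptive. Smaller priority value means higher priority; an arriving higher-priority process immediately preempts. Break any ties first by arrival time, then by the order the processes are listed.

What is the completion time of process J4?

Schedule: | J1 0-10 | J4 10-18 | J2 18-25 | J3 25-31 |
Completion: J1=10  J2=25  J3=31  J4=18

18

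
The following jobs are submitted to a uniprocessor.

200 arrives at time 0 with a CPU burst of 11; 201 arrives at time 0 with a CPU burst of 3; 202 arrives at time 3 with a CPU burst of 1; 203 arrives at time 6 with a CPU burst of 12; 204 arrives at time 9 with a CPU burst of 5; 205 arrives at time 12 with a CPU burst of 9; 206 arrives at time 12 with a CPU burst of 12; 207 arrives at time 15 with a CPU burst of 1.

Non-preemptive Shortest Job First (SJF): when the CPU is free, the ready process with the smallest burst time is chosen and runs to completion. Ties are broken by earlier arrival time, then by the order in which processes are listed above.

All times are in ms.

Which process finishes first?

201

Timeline: | 201 0-3 | 202 3-4 | 200 4-15 | 207 15-16 | 204 16-21 | 205 21-30 | 203 30-42 | 206 42-54 |
Completion: 200=15  201=3  202=4  203=42  204=21  205=30  206=54  207=16
Finish order: 201 → 202 → 200 → 207 → 204 → 205 → 203 → 206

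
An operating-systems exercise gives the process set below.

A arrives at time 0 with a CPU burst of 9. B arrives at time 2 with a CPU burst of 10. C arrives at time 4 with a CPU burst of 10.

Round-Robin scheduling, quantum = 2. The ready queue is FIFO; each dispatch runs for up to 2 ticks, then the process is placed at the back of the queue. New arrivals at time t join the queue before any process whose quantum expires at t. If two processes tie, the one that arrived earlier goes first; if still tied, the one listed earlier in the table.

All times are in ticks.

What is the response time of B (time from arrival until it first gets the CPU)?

0

Schedule: | A 0-2 | B 2-4 | A 4-6 | C 6-8 | B 8-10 | A 10-12 | C 12-14 | B 14-16 | A 16-18 | C 18-20 | B 20-22 | A 22-23 | C 23-25 | B 25-27 | C 27-29 |
Completion: A=23  B=27  C=29
Response(B) = first start − arrival = 2 − 2 = 0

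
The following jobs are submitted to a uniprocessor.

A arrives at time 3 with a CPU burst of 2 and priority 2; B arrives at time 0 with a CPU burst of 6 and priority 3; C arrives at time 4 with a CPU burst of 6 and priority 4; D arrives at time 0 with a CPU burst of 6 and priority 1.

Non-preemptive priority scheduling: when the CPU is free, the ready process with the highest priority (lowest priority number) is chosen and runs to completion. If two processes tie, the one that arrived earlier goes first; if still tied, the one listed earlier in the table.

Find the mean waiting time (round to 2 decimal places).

5.25

Gantt: | D 0-6 | A 6-8 | B 8-14 | C 14-20 |
Completion: A=8  B=14  C=20  D=6
Waiting times: A=3, B=8, C=10, D=0
Average waiting = (3+8+10+0) / 4 = 21/4 = 5.25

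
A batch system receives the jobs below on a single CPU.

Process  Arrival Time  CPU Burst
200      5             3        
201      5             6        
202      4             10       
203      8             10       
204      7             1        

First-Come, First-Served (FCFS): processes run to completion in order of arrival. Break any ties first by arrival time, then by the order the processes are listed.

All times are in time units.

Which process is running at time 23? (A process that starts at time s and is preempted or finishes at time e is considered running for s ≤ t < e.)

204

Gantt: | idle 0-4 | 202 4-14 | 200 14-17 | 201 17-23 | 204 23-24 | 203 24-34 |
Completion: 200=17  201=23  202=14  203=34  204=24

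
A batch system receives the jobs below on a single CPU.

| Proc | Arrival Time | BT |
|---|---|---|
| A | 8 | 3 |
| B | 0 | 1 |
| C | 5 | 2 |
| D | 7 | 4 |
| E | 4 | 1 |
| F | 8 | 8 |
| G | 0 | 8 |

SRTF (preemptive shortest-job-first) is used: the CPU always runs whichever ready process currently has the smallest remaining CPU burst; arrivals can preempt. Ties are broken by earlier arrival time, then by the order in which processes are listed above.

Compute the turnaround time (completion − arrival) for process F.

19

Timeline: | B 0-1 | G 1-4 | E 4-5 | C 5-7 | D 7-11 | A 11-14 | G 14-19 | F 19-27 |
Completion: A=14  B=1  C=7  D=11  E=5  F=27  G=19
Turnaround (C−A): A=6  B=1  C=2  D=4  E=1  F=19  G=19
Turnaround(F) = completion − arrival = 27 − 8 = 19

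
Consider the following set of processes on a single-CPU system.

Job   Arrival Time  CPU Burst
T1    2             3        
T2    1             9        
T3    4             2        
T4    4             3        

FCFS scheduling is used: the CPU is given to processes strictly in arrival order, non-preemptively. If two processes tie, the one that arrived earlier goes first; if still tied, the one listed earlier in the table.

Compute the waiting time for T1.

8

Schedule: | idle 0-1 | T2 1-10 | T1 10-13 | T3 13-15 | T4 15-18 |
Completion: T1=13  T2=10  T3=15  T4=18
Turnaround (C−A): T1=11  T2=9  T3=11  T4=14
Waiting(T1) = turnaround − burst = 11 − 3 = 8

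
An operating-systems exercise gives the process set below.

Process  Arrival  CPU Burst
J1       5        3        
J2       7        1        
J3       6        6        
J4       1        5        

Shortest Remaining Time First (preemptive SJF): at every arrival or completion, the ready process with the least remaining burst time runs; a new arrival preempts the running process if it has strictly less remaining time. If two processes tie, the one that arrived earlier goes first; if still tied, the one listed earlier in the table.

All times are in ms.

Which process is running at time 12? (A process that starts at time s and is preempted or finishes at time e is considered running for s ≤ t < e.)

Schedule: | idle 0-1 | J4 1-6 | J1 6-7 | J2 7-8 | J1 8-10 | J3 10-16 |
Completion: J1=10  J2=8  J3=16  J4=6

J3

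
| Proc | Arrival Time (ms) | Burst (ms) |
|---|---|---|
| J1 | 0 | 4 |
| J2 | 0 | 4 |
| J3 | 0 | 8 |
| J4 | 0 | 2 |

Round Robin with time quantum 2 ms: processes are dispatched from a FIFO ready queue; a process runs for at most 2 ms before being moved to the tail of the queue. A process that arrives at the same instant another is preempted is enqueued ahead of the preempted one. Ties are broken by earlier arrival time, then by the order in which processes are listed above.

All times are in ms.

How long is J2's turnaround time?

12

Gantt: | J1 0-2 | J2 2-4 | J3 4-6 | J4 6-8 | J1 8-10 | J2 10-12 | J3 12-18 |
Completion: J1=10  J2=12  J3=18  J4=8
Turnaround(J2) = completion − arrival = 12 − 0 = 12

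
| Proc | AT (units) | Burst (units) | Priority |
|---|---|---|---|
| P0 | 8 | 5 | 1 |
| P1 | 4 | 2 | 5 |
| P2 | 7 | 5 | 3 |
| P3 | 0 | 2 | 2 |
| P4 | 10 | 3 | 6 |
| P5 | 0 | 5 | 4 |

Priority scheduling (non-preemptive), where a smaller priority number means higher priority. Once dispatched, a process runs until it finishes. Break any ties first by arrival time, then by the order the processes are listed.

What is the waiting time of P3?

Timeline: | P3 0-2 | P5 2-7 | P2 7-12 | P0 12-17 | P1 17-19 | P4 19-22 |
Completion: P0=17  P1=19  P2=12  P3=2  P4=22  P5=7
Turnaround (C−A): P0=9  P1=15  P2=5  P3=2  P4=12  P5=7
Waiting(P3) = turnaround − burst = 2 − 2 = 0

0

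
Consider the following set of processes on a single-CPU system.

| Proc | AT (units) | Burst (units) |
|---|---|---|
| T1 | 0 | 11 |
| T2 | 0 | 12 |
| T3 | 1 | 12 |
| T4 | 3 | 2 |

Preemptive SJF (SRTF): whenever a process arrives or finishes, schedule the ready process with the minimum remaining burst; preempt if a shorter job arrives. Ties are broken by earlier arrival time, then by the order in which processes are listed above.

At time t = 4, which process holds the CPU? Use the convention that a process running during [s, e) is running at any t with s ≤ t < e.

Schedule: | T1 0-3 | T4 3-5 | T1 5-13 | T2 13-25 | T3 25-37 |
Completion: T1=13  T2=25  T3=37  T4=5
Turnaround (C−A): T1=13  T2=25  T3=36  T4=2

T4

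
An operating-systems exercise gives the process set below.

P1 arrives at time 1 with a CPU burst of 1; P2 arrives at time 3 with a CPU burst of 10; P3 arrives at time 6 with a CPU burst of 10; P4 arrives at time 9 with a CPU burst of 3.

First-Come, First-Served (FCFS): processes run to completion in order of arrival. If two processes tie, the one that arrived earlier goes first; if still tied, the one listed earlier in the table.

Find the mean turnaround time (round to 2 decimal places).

11.25

Timeline: | idle 0-1 | P1 1-2 | idle 2-3 | P2 3-13 | P3 13-23 | P4 23-26 |
Completion: P1=2  P2=13  P3=23  P4=26
Turnaround (C−A): P1=1  P2=10  P3=17  P4=17
Turnaround times: P1=1, P2=10, P3=17, P4=17
Average turnaround = (1+10+17+17) / 4 = 45/4 = 11.25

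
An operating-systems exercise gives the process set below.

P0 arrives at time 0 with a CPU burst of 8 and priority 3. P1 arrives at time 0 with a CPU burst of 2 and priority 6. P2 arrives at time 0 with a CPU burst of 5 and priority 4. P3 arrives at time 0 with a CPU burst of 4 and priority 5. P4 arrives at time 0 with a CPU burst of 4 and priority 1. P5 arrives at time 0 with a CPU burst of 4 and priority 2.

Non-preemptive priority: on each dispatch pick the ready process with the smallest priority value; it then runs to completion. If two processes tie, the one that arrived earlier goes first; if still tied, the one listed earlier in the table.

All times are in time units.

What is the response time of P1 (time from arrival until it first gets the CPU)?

25

Gantt: | P4 0-4 | P5 4-8 | P0 8-16 | P2 16-21 | P3 21-25 | P1 25-27 |
Completion: P0=16  P1=27  P2=21  P3=25  P4=4  P5=8
Turnaround (C−A): P0=16  P1=27  P2=21  P3=25  P4=4  P5=8
Response(P1) = first start − arrival = 25 − 0 = 25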